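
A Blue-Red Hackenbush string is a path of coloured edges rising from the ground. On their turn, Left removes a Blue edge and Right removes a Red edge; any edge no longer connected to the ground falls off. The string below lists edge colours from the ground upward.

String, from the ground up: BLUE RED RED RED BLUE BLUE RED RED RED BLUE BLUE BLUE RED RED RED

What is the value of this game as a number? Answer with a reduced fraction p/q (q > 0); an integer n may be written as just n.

3185/16384

Prefix values for BLUE RED RED RED BLUE BLUE RED RED RED BLUE BLUE BLUE RED RED RED via {L|R} + simplicity:
val(B) = { 0 | — } — 1
val(BR) = { 0 | 1 } — 1/2
val(BRR) = { 0 | 1/2,1 } — 1/4
val(BRRR) = { 0 | 1/4,1/2,1 } — 1/8
val(BRRRB) = { 0,1/8 | 1/4,1/2,1 } — 3/16
val(BRRRBB) = { 0,1/8,3/16 | 1/4,1/2,1 } — 7/32
val(BRRRBBR) = { 0,1/8,3/16 | 7/32,1/4,1/2,1 } — 13/64
val(BRRRBBRR) = { 0,1/8,3/16 | 13/64,7/32,1/4,1/2,1 } — 25/128
val(BRRRBBRRR) = { 0,1/8,3/16 | 25/128,13/64,7/32,1/4,1/2,1 } — 49/256
val(BRRRBBRRRB) = { 0,1/8,3/16,49/256 | 25/128,13/64,7/32,1/4,1/2,1 } — 99/512
val(BRRRBBRRRBB) = { 0,1/8,3/16,49/256,99/512 | 25/128,13/64,7/32,1/4,1/2,1 } — 199/1024
val(BRRRBBRRRBBB) = { 0,1/8,3/16,49/256,99/512,199/1024 | 25/128,13/64,7/32,1/4,1/2,1 } — 399/2048
val(BRRRBBRRRBBBR) = { 0,1/8,3/16,49/256,99/512,199/1024 | 399/2048,25/128,13/64,7/32,1/4,1/2,1 } — 797/4096
val(BRRRBBRRRBBBRR) = { 0,1/8,3/16,49/256,99/512,199/1024 | 797/4096,399/2048,25/128,13/64,7/32,1/4,1/2,1 } — 1593/8192
val(BRRRBBRRRBBBRRR) = { 0,1/8,3/16,49/256,99/512,199/1024 | 1593/8192,797/4096,399/2048,25/128,13/64,7/32,1/4,1/2,1 } — 3185/16384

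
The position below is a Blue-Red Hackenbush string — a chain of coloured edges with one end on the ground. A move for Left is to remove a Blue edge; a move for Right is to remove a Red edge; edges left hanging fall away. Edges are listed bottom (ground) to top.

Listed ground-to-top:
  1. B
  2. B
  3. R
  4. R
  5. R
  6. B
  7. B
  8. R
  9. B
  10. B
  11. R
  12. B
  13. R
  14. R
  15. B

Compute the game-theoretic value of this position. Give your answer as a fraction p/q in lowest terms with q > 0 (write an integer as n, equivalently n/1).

9939/8192

Build value(s[:k]) for k = 1..15, string s = B B R R R B B R B B R B R R B.
edge 1 of 15 (B): { 0 | ∅ } -> 1
edge 2 of 15 (B): { 0 1 | ∅ } -> 2
edge 3 of 15 (R): { 0 1 | 2 } -> 3/2
edge 4 of 15 (R): { 0 1 | 3/2 2 } -> 5/4
edge 5 of 15 (R): { 0 1 | 5/4 3/2 2 } -> 9/8
edge 6 of 15 (B): { 0 1 9/8 | 5/4 3/2 2 } -> 19/16
edge 7 of 15 (B): { 0 1 9/8 19/16 | 5/4 3/2 2 } -> 39/32
edge 8 of 15 (R): { 0 1 9/8 19/16 | 39/32 5/4 3/2 2 } -> 77/64
edge 9 of 15 (B): { 0 1 9/8 19/16 77/64 | 39/32 5/4 3/2 2 } -> 155/128
edge 10 of 15 (B): { 0 1 9/8 19/16 77/64 155/128 | 39/32 5/4 3/2 2 } -> 311/256
edge 11 of 15 (R): { 0 1 9/8 19/16 77/64 155/128 | 311/256 39/32 5/4 3/2 2 } -> 621/512
edge 12 of 15 (B): { 0 1 9/8 19/16 77/64 155/128 621/512 | 311/256 39/32 5/4 3/2 2 } -> 1243/1024
edge 13 of 15 (R): { 0 1 9/8 19/16 77/64 155/128 621/512 | 1243/1024 311/256 39/32 5/4 3/2 2 } -> 2485/2048
edge 14 of 15 (R): { 0 1 9/8 19/16 77/64 155/128 621/512 | 2485/2048 1243/1024 311/256 39/32 5/4 3/2 2 } -> 4969/4096
edge 15 of 15 (B): { 0 1 9/8 19/16 77/64 155/128 621/512 4969/4096 | 2485/2048 1243/1024 311/256 39/32 5/4 3/2 2 } -> 9939/8192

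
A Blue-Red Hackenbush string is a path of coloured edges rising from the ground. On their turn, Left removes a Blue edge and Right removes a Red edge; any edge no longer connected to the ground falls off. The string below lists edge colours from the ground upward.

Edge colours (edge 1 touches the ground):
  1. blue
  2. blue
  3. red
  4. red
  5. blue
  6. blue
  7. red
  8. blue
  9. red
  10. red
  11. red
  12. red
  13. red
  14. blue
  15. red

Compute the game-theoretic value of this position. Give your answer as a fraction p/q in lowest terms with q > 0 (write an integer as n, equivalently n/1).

11525/8192

Build v(s[:k]) for k = 1..15, string s = blue blue red red blue blue red blue red red red red red blue red.
b: Left { 0 }, Right { ∅ } => simplest 1
bb: Left { 0; 1 }, Right { ∅ } => simplest 2
bbr: Left { 0; 1 }, Right { 2 } => simplest 3/2
bbrr: Left { 0; 1 }, Right { 3/2; 2 } => simplest 5/4
bbrrb: Left { 0; 1; 5/4 }, Right { 3/2; 2 } => simplest 11/8
bbrrbb: Left { 0; 1; 5/4; 11/8 }, Right { 3/2; 2 } => simplest 23/16
bbrrbbr: Left { 0; 1; 5/4; 11/8 }, Right { 23/16; 3/2; 2 } => simplest 45/32
bbrrbbrb: Left { 0; 1; 5/4; 11/8; 45/32 }, Right { 23/16; 3/2; 2 } => simplest 91/64
bbrrbbrbr: Left { 0; 1; 5/4; 11/8; 45/32 }, Right { 91/64; 23/16; 3/2; 2 } => simplest 181/128
bbrrbbrbrr: Left { 0; 1; 5/4; 11/8; 45/32 }, Right { 181/128; 91/64; 23/16; 3/2; 2 } => simplest 361/256
bbrrbbrbrrr: Left { 0; 1; 5/4; 11/8; 45/32 }, Right { 361/256; 181/128; 91/64; 23/16; 3/2; 2 } => simplest 721/512
bbrrbbrbrrrr: Left { 0; 1; 5/4; 11/8; 45/32 }, Right { 721/512; 361/256; 181/128; 91/64; 23/16; 3/2; 2 } => simplest 1441/1024
bbrrbbrbrrrrr: Left { 0; 1; 5/4; 11/8; 45/32 }, Right { 1441/1024; 721/512; 361/256; 181/128; 91/64; 23/16; 3/2; 2 } => simplest 2881/2048
bbrrbbrbrrrrrb: Left { 0; 1; 5/4; 11/8; 45/32; 2881/2048 }, Right { 1441/1024; 721/512; 361/256; 181/128; 91/64; 23/16; 3/2; 2 } => simplest 5763/4096
bbrrbbrbrrrrrbr: Left { 0; 1; 5/4; 11/8; 45/32; 2881/2048 }, Right { 5763/4096; 1441/1024; 721/512; 361/256; 181/128; 91/64; 23/16; 3/2; 2 } => simplest 11525/8192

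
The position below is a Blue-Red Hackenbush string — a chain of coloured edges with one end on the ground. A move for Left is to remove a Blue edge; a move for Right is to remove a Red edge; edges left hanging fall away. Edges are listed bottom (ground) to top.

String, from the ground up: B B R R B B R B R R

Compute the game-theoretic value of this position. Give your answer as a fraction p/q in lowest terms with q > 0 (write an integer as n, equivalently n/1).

361/256

Prefix values for B B R R B B R B R R via {L|R} + simplicity:
1 of 10 · B · max L 0 · min R +∞ so 1
2 of 10 · BB · max L 1 · min R +∞ so 2
3 of 10 · BBR · max L 1 · min R 2 so 3/2
4 of 10 · BBRR · max L 1 · min R 3/2 so 5/4
5 of 10 · BBRRB · max L 5/4 · min R 3/2 so 11/8
6 of 10 · BBRRBB · max L 11/8 · min R 3/2 so 23/16
7 of 10 · BBRRBBR · max L 11/8 · min R 23/16 so 45/32
8 of 10 · BBRRBBRB · max L 45/32 · min R 23/16 so 91/64
9 of 10 · BBRRBBRBR · max L 45/32 · min R 91/64 so 181/128
10 of 10 · BBRRBBRBRR · max L 45/32 · min R 181/128 so 361/256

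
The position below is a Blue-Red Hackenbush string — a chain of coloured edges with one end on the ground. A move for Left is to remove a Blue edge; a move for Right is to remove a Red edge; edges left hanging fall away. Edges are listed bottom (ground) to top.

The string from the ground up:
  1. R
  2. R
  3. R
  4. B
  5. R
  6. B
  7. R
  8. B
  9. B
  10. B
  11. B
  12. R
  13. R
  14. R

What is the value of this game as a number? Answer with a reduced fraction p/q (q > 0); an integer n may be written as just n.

Recurse on prefixes of the 14-edge string R R R B R B R B B B B R R R:
step 1: add R to get R; options L={ — } R={ 0 } ⇒ -1
step 2: add R to get RR; options L={ — } R={ -1,0 } ⇒ -2
step 3: add R to get RRR; options L={ — } R={ -2,-1,0 } ⇒ -3
step 4: add B to get RRRB; options L={ -3 } R={ -2,-1,0 } ⇒ -5/2
step 5: add R to get RRRBR; options L={ -3 } R={ -5/2,-2,-1,0 } ⇒ -11/4
step 6: add B to get RRRBRB; options L={ -3,-11/4 } R={ -5/2,-2,-1,0 } ⇒ -21/8
step 7: add R to get RRRBRBR; options L={ -3,-11/4 } R={ -21/8,-5/2,-2,-1,0 } ⇒ -43/16
step 8: add B to get RRRBRBRB; options L={ -3,-11/4,-43/16 } R={ -21/8,-5/2,-2,-1,0 } ⇒ -85/32
step 9: add B to get RRRBRBRBB; options L={ -3,-11/4,-43/16,-85/32 } R={ -21/8,-5/2,-2,-1,0 } ⇒ -169/64
step 10: add B to get RRRBRBRBBB; options L={ -3,-11/4,-43/16,-85/32,-169/64 } R={ -21/8,-5/2,-2,-1,0 } ⇒ -337/128
step 11: add B to get RRRBRBRBBBB; options L={ -3,-11/4,-43/16,-85/32,-169/64,-337/128 } R={ -21/8,-5/2,-2,-1,0 } ⇒ -673/256
step 12: add R to get RRRBRBRBBBBR; options L={ -3,-11/4,-43/16,-85/32,-169/64,-337/128 } R={ -673/256,-21/8,-5/2,-2,-1,0 } ⇒ -1347/512
step 13: add R to get RRRBRBRBBBBRR; options L={ -3,-11/4,-43/16,-85/32,-169/64,-337/128 } R={ -1347/512,-673/256,-21/8,-5/2,-2,-1,0 } ⇒ -2695/1024
step 14: add R to get RRRBRBRBBBBRRR; options L={ -3,-11/4,-43/16,-85/32,-169/64,-337/128 } R={ -2695/1024,-1347/512,-673/256,-21/8,-5/2,-2,-1,0 } ⇒ -5391/2048

-5391/2048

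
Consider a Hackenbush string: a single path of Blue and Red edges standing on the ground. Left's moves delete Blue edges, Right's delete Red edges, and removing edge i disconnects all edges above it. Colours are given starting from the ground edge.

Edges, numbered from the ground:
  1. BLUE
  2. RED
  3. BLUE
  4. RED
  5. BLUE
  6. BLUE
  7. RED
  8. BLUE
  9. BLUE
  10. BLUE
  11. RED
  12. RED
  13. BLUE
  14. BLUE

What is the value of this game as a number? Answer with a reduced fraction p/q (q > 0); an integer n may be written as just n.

5863/8192

1 of 14 · B · max L 0 · min R +∞ -> 1
2 of 14 · BR · max L 0 · min R 1 -> 1/2
3 of 14 · BRB · max L 1/2 · min R 1 -> 3/4
4 of 14 · BRBR · max L 1/2 · min R 3/4 -> 5/8
5 of 14 · BRBRB · max L 5/8 · min R 3/4 -> 11/16
6 of 14 · BRBRBB · max L 11/16 · min R 3/4 -> 23/32
7 of 14 · BRBRBBR · max L 11/16 · min R 23/32 -> 45/64
8 of 14 · BRBRBBRB · max L 45/64 · min R 23/32 -> 91/128
9 of 14 · BRBRBBRBB · max L 91/128 · min R 23/32 -> 183/256
10 of 14 · BRBRBBRBBB · max L 183/256 · min R 23/32 -> 367/512
11 of 14 · BRBRBBRBBBR · max L 183/256 · min R 367/512 -> 733/1024
12 of 14 · BRBRBBRBBBRR · max L 183/256 · min R 733/1024 -> 1465/2048
13 of 14 · BRBRBBRBBBRRB · max L 1465/2048 · min R 733/1024 -> 2931/4096
14 of 14 · BRBRBBRBBBRRBB · max L 2931/4096 · min R 733/1024 -> 5863/8192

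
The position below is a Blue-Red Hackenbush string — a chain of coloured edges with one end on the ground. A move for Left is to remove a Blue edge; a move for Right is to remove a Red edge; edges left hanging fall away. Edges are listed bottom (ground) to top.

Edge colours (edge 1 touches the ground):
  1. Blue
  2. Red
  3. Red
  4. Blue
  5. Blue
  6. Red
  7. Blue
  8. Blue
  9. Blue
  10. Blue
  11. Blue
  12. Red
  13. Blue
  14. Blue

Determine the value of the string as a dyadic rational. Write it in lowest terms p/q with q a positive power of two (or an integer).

Prefix values for Blue Red Red Blue Blue Red Blue Blue Blue Blue Blue Red Blue Blue via {L|R} + simplicity:
B: Left { 0 }, Right { ∅ } => simplest 1
BR: Left { 0 }, Right { 1 } => simplest 1/2
BRR: Left { 0 }, Right { 1/2 1 } => simplest 1/4
BRRB: Left { 0 1/4 }, Right { 1/2 1 } => simplest 3/8
BRRBB: Left { 0 1/4 3/8 }, Right { 1/2 1 } => simplest 7/16
BRRBBR: Left { 0 1/4 3/8 }, Right { 7/16 1/2 1 } => simplest 13/32
BRRBBRB: Left { 0 1/4 3/8 13/32 }, Right { 7/16 1/2 1 } => simplest 27/64
BRRBBRBB: Left { 0 1/4 3/8 13/32 27/64 }, Right { 7/16 1/2 1 } => simplest 55/128
BRRBBRBBB: Left { 0 1/4 3/8 13/32 27/64 55/128 }, Right { 7/16 1/2 1 } => simplest 111/256
BRRBBRBBBB: Left { 0 1/4 3/8 13/32 27/64 55/128 111/256 }, Right { 7/16 1/2 1 } => simplest 223/512
BRRBBRBBBBB: Left { 0 1/4 3/8 13/32 27/64 55/128 111/256 223/512 }, Right { 7/16 1/2 1 } => simplest 447/1024
BRRBBRBBBBBR: Left { 0 1/4 3/8 13/32 27/64 55/128 111/256 223/512 }, Right { 447/1024 7/16 1/2 1 } => simplest 893/2048
BRRBBRBBBBBRB: Left { 0 1/4 3/8 13/32 27/64 55/128 111/256 223/512 893/2048 }, Right { 447/1024 7/16 1/2 1 } => simplest 1787/4096
BRRBBRBBBBBRBB: Left { 0 1/4 3/8 13/32 27/64 55/128 111/256 223/512 893/2048 1787/4096 }, Right { 447/1024 7/16 1/2 1 } => simplest 3575/8192

3575/8192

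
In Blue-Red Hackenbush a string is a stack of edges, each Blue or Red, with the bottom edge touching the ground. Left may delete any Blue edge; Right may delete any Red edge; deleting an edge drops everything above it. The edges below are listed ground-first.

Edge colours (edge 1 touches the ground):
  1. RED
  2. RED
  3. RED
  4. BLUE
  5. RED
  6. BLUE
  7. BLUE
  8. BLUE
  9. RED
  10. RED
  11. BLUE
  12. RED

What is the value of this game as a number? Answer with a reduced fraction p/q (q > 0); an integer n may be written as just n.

G(R) = { · | 0 } => -1
G(RR) = { · | -1 0 } => -2
G(RRR) = { · | -2 -1 0 } => -3
G(RRRB) = { -3 | -2 -1 0 } => -5/2
G(RRRBR) = { -3 | -5/2 -2 -1 0 } => -11/4
G(RRRBRB) = { -3 -11/4 | -5/2 -2 -1 0 } => -21/8
G(RRRBRBB) = { -3 -11/4 -21/8 | -5/2 -2 -1 0 } => -41/16
G(RRRBRBBB) = { -3 -11/4 -21/8 -41/16 | -5/2 -2 -1 0 } => -81/32
G(RRRBRBBBR) = { -3 -11/4 -21/8 -41/16 | -81/32 -5/2 -2 -1 0 } => -163/64
G(RRRBRBBBRR) = { -3 -11/4 -21/8 -41/16 | -163/64 -81/32 -5/2 -2 -1 0 } => -327/128
G(RRRBRBBBRRB) = { -3 -11/4 -21/8 -41/16 -327/128 | -163/64 -81/32 -5/2 -2 -1 0 } => -653/256
G(RRRBRBBBRRBR) = { -3 -11/4 -21/8 -41/16 -327/128 | -653/256 -163/64 -81/32 -5/2 -2 -1 0 } => -1307/512

-1307/512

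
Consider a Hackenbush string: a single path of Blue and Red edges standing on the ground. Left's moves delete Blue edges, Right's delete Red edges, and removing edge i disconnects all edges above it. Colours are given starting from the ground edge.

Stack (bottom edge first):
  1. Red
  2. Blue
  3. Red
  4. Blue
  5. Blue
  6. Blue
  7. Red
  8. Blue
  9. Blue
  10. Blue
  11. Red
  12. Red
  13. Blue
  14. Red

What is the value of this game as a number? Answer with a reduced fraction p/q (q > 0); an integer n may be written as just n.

-4379/8192

edge 1 of 14 (Red): { ∅ | 0 } gives -1
edge 2 of 14 (Blue): { -1 | 0 } gives -1/2
edge 3 of 14 (Red): { -1 | -1/2, 0 } gives -3/4
edge 4 of 14 (Blue): { -1, -3/4 | -1/2, 0 } gives -5/8
edge 5 of 14 (Blue): { -1, -3/4, -5/8 | -1/2, 0 } gives -9/16
edge 6 of 14 (Blue): { -1, -3/4, -5/8, -9/16 | -1/2, 0 } gives -17/32
edge 7 of 14 (Red): { -1, -3/4, -5/8, -9/16 | -17/32, -1/2, 0 } gives -35/64
edge 8 of 14 (Blue): { -1, -3/4, -5/8, -9/16, -35/64 | -17/32, -1/2, 0 } gives -69/128
edge 9 of 14 (Blue): { -1, -3/4, -5/8, -9/16, -35/64, -69/128 | -17/32, -1/2, 0 } gives -137/256
edge 10 of 14 (Blue): { -1, -3/4, -5/8, -9/16, -35/64, -69/128, -137/256 | -17/32, -1/2, 0 } gives -273/512
edge 11 of 14 (Red): { -1, -3/4, -5/8, -9/16, -35/64, -69/128, -137/256 | -273/512, -17/32, -1/2, 0 } gives -547/1024
edge 12 of 14 (Red): { -1, -3/4, -5/8, -9/16, -35/64, -69/128, -137/256 | -547/1024, -273/512, -17/32, -1/2, 0 } gives -1095/2048
edge 13 of 14 (Blue): { -1, -3/4, -5/8, -9/16, -35/64, -69/128, -137/256, -1095/2048 | -547/1024, -273/512, -17/32, -1/2, 0 } gives -2189/4096
edge 14 of 14 (Red): { -1, -3/4, -5/8, -9/16, -35/64, -69/128, -137/256, -1095/2048 | -2189/4096, -547/1024, -273/512, -17/32, -1/2, 0 } gives -4379/8192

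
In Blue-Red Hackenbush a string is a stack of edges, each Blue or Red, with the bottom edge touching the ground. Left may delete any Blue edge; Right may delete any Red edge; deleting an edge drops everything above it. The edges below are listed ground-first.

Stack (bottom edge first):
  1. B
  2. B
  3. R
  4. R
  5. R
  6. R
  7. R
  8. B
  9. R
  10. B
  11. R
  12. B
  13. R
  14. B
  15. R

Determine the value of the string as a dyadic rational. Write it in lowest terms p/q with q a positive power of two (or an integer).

Prefix values for B B R R R R R B R B R B R B R via {L|R} + simplicity:
B: Left { 0 }, Right { — } so simplest 1
BB: Left { 0,1 }, Right { — } so simplest 2
BBR: Left { 0,1 }, Right { 2 } so simplest 3/2
BBRR: Left { 0,1 }, Right { 3/2,2 } so simplest 5/4
BBRRR: Left { 0,1 }, Right { 5/4,3/2,2 } so simplest 9/8
BBRRRR: Left { 0,1 }, Right { 9/8,5/4,3/2,2 } so simplest 17/16
BBRRRRR: Left { 0,1 }, Right { 17/16,9/8,5/4,3/2,2 } so simplest 33/32
BBRRRRRB: Left { 0,1,33/32 }, Right { 17/16,9/8,5/4,3/2,2 } so simplest 67/64
BBRRRRRBR: Left { 0,1,33/32 }, Right { 67/64,17/16,9/8,5/4,3/2,2 } so simplest 133/128
BBRRRRRBRB: Left { 0,1,33/32,133/128 }, Right { 67/64,17/16,9/8,5/4,3/2,2 } so simplest 267/256
BBRRRRRBRBR: Left { 0,1,33/32,133/128 }, Right { 267/256,67/64,17/16,9/8,5/4,3/2,2 } so simplest 533/512
BBRRRRRBRBRB: Left { 0,1,33/32,133/128,533/512 }, Right { 267/256,67/64,17/16,9/8,5/4,3/2,2 } so simplest 1067/1024
BBRRRRRBRBRBR: Left { 0,1,33/32,133/128,533/512 }, Right { 1067/1024,267/256,67/64,17/16,9/8,5/4,3/2,2 } so simplest 2133/2048
BBRRRRRBRBRBRB: Left { 0,1,33/32,133/128,533/512,2133/2048 }, Right { 1067/1024,267/256,67/64,17/16,9/8,5/4,3/2,2 } so simplest 4267/4096
BBRRRRRBRBRBRBR: Left { 0,1,33/32,133/128,533/512,2133/2048 }, Right { 4267/4096,1067/1024,267/256,67/64,17/16,9/8,5/4,3/2,2 } so simplest 8533/8192

8533/8192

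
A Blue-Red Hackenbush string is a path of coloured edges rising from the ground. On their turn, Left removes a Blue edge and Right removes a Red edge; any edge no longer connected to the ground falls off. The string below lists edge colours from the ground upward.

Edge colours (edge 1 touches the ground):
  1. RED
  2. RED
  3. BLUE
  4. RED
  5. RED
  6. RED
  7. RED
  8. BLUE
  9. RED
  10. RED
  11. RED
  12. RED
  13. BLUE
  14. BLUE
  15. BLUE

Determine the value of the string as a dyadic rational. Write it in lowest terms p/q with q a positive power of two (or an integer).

-16113/8192

Build v(s[:k]) for k = 1..15, string s = RED RED BLUE RED RED RED RED BLUE RED RED RED RED BLUE BLUE BLUE.
edge 1 of 15 (RED): { none | 0 } => -1
edge 2 of 15 (RED): { none | -1; 0 } => -2
edge 3 of 15 (BLUE): { -2 | -1; 0 } => -3/2
edge 4 of 15 (RED): { -2 | -3/2; -1; 0 } => -7/4
edge 5 of 15 (RED): { -2 | -7/4; -3/2; -1; 0 } => -15/8
edge 6 of 15 (RED): { -2 | -15/8; -7/4; -3/2; -1; 0 } => -31/16
edge 7 of 15 (RED): { -2 | -31/16; -15/8; -7/4; -3/2; -1; 0 } => -63/32
edge 8 of 15 (BLUE): { -2; -63/32 | -31/16; -15/8; -7/4; -3/2; -1; 0 } => -125/64
edge 9 of 15 (RED): { -2; -63/32 | -125/64; -31/16; -15/8; -7/4; -3/2; -1; 0 } => -251/128
edge 10 of 15 (RED): { -2; -63/32 | -251/128; -125/64; -31/16; -15/8; -7/4; -3/2; -1; 0 } => -503/256
edge 11 of 15 (RED): { -2; -63/32 | -503/256; -251/128; -125/64; -31/16; -15/8; -7/4; -3/2; -1; 0 } => -1007/512
edge 12 of 15 (RED): { -2; -63/32 | -1007/512; -503/256; -251/128; -125/64; -31/16; -15/8; -7/4; -3/2; -1; 0 } => -2015/1024
edge 13 of 15 (BLUE): { -2; -63/32; -2015/1024 | -1007/512; -503/256; -251/128; -125/64; -31/16; -15/8; -7/4; -3/2; -1; 0 } => -4029/2048
edge 14 of 15 (BLUE): { -2; -63/32; -2015/1024; -4029/2048 | -1007/512; -503/256; -251/128; -125/64; -31/16; -15/8; -7/4; -3/2; -1; 0 } => -8057/4096
edge 15 of 15 (BLUE): { -2; -63/32; -2015/1024; -4029/2048; -8057/4096 | -1007/512; -503/256; -251/128; -125/64; -31/16; -15/8; -7/4; -3/2; -1; 0 } => -16113/8192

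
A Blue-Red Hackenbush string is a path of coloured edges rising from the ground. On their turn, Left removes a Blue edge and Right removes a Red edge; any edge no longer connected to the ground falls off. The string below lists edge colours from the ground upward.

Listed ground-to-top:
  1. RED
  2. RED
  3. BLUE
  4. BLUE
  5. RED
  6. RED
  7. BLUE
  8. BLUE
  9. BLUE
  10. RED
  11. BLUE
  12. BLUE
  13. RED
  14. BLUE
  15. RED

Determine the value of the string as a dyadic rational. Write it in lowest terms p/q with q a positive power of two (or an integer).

-11339/8192

Build val(s[:k]) for k = 1..15, string s = RED RED BLUE BLUE RED RED BLUE BLUE BLUE RED BLUE BLUE RED BLUE RED.
val_1 [R]  L=[]  R=[0]  => -1
val_2 [RR]  L=[]  R=[-1; 0]  => -2
val_3 [RRB]  L=[-2]  R=[-1; 0]  => -3/2
val_4 [RRBB]  L=[-2; -3/2]  R=[-1; 0]  => -5/4
val_5 [RRBBR]  L=[-2; -3/2]  R=[-5/4; -1; 0]  => -11/8
val_6 [RRBBRR]  L=[-2; -3/2]  R=[-11/8; -5/4; -1; 0]  => -23/16
val_7 [RRBBRRB]  L=[-2; -3/2; -23/16]  R=[-11/8; -5/4; -1; 0]  => -45/32
val_8 [RRBBRRBB]  L=[-2; -3/2; -23/16; -45/32]  R=[-11/8; -5/4; -1; 0]  => -89/64
val_9 [RRBBRRBBB]  L=[-2; -3/2; -23/16; -45/32; -89/64]  R=[-11/8; -5/4; -1; 0]  => -177/128
val_10 [RRBBRRBBBR]  L=[-2; -3/2; -23/16; -45/32; -89/64]  R=[-177/128; -11/8; -5/4; -1; 0]  => -355/256
val_11 [RRBBRRBBBRB]  L=[-2; -3/2; -23/16; -45/32; -89/64; -355/256]  R=[-177/128; -11/8; -5/4; -1; 0]  => -709/512
val_12 [RRBBRRBBBRBB]  L=[-2; -3/2; -23/16; -45/32; -89/64; -355/256; -709/512]  R=[-177/128; -11/8; -5/4; -1; 0]  => -1417/1024
val_13 [RRBBRRBBBRBBR]  L=[-2; -3/2; -23/16; -45/32; -89/64; -355/256; -709/512]  R=[-1417/1024; -177/128; -11/8; -5/4; -1; 0]  => -2835/2048
val_14 [RRBBRRBBBRBBRB]  L=[-2; -3/2; -23/16; -45/32; -89/64; -355/256; -709/512; -2835/2048]  R=[-1417/1024; -177/128; -11/8; -5/4; -1; 0]  => -5669/4096
val_15 [RRBBRRBBBRBBRBR]  L=[-2; -3/2; -23/16; -45/32; -89/64; -355/256; -709/512; -2835/2048]  R=[-5669/4096; -1417/1024; -177/128; -11/8; -5/4; -1; 0]  => -11339/8192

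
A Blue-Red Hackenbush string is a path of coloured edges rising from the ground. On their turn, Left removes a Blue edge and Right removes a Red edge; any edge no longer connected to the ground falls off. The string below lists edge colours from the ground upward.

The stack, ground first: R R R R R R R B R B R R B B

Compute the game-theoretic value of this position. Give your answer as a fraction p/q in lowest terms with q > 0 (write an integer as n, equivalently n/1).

Recurse on prefixes of the 14-edge string R R R R R R R B R B R R B B:
R: Left { none }, Right { 0 } gives simplest -1
RR: Left { none }, Right { -1; 0 } gives simplest -2
RRR: Left { none }, Right { -2; -1; 0 } gives simplest -3
RRRR: Left { none }, Right { -3; -2; -1; 0 } gives simplest -4
RRRRR: Left { none }, Right { -4; -3; -2; -1; 0 } gives simplest -5
RRRRRR: Left { none }, Right { -5; -4; -3; -2; -1; 0 } gives simplest -6
RRRRRRR: Left { none }, Right { -6; -5; -4; -3; -2; -1; 0 } gives simplest -7
RRRRRRRB: Left { -7 }, Right { -6; -5; -4; -3; -2; -1; 0 } gives simplest -13/2
RRRRRRRBR: Left { -7 }, Right { -13/2; -6; -5; -4; -3; -2; -1; 0 } gives simplest -27/4
RRRRRRRBRB: Left { -7; -27/4 }, Right { -13/2; -6; -5; -4; -3; -2; -1; 0 } gives simplest -53/8
RRRRRRRBRBR: Left { -7; -27/4 }, Right { -53/8; -13/2; -6; -5; -4; -3; -2; -1; 0 } gives simplest -107/16
RRRRRRRBRBRR: Left { -7; -27/4 }, Right { -107/16; -53/8; -13/2; -6; -5; -4; -3; -2; -1; 0 } gives simplest -215/32
RRRRRRRBRBRRB: Left { -7; -27/4; -215/32 }, Right { -107/16; -53/8; -13/2; -6; -5; -4; -3; -2; -1; 0 } gives simplest -429/64
RRRRRRRBRBRRBB: Left { -7; -27/4; -215/32; -429/64 }, Right { -107/16; -53/8; -13/2; -6; -5; -4; -3; -2; -1; 0 } gives simplest -857/128

-857/128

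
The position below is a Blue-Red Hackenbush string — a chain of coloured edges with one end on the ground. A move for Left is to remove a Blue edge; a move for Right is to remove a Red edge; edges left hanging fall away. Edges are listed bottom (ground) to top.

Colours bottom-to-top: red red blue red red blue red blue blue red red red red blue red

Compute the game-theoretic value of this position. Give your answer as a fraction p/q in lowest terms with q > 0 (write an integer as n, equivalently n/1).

-14971/8192

edge 1 of 15 (red): { none | 0 } gives -1
edge 2 of 15 (red): { none | -1, 0 } gives -2
edge 3 of 15 (blue): { -2 | -1, 0 } gives -3/2
edge 4 of 15 (red): { -2 | -3/2, -1, 0 } gives -7/4
edge 5 of 15 (red): { -2 | -7/4, -3/2, -1, 0 } gives -15/8
edge 6 of 15 (blue): { -2, -15/8 | -7/4, -3/2, -1, 0 } gives -29/16
edge 7 of 15 (red): { -2, -15/8 | -29/16, -7/4, -3/2, -1, 0 } gives -59/32
edge 8 of 15 (blue): { -2, -15/8, -59/32 | -29/16, -7/4, -3/2, -1, 0 } gives -117/64
edge 9 of 15 (blue): { -2, -15/8, -59/32, -117/64 | -29/16, -7/4, -3/2, -1, 0 } gives -233/128
edge 10 of 15 (red): { -2, -15/8, -59/32, -117/64 | -233/128, -29/16, -7/4, -3/2, -1, 0 } gives -467/256
edge 11 of 15 (red): { -2, -15/8, -59/32, -117/64 | -467/256, -233/128, -29/16, -7/4, -3/2, -1, 0 } gives -935/512
edge 12 of 15 (red): { -2, -15/8, -59/32, -117/64 | -935/512, -467/256, -233/128, -29/16, -7/4, -3/2, -1, 0 } gives -1871/1024
edge 13 of 15 (red): { -2, -15/8, -59/32, -117/64 | -1871/1024, -935/512, -467/256, -233/128, -29/16, -7/4, -3/2, -1, 0 } gives -3743/2048
edge 14 of 15 (blue): { -2, -15/8, -59/32, -117/64, -3743/2048 | -1871/1024, -935/512, -467/256, -233/128, -29/16, -7/4, -3/2, -1, 0 } gives -7485/4096
edge 15 of 15 (red): { -2, -15/8, -59/32, -117/64, -3743/2048 | -7485/4096, -1871/1024, -935/512, -467/256, -233/128, -29/16, -7/4, -3/2, -1, 0 } gives -14971/8192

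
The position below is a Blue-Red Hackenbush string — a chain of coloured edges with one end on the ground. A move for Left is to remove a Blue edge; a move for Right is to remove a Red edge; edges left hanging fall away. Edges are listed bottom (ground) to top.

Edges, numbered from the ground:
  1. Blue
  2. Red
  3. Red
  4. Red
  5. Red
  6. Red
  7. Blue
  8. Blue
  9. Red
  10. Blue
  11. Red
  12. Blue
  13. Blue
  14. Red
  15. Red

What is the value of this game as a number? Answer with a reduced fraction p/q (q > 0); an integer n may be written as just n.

857/16384

Recurse on prefixes of the 15-edge string Blue Red Red Red Red Red Blue Blue Red Blue Red Blue Blue Red Red:
g(B) = { 0 |  } = 1
g(BR) = { 0 | 1 } = 1/2
g(BRR) = { 0 | 1/2 1 } = 1/4
g(BRRR) = { 0 | 1/4 1/2 1 } = 1/8
g(BRRRR) = { 0 | 1/8 1/4 1/2 1 } = 1/16
g(BRRRRR) = { 0 | 1/16 1/8 1/4 1/2 1 } = 1/32
g(BRRRRRB) = { 0 1/32 | 1/16 1/8 1/4 1/2 1 } = 3/64
g(BRRRRRBB) = { 0 1/32 3/64 | 1/16 1/8 1/4 1/2 1 } = 7/128
g(BRRRRRBBR) = { 0 1/32 3/64 | 7/128 1/16 1/8 1/4 1/2 1 } = 13/256
g(BRRRRRBBRB) = { 0 1/32 3/64 13/256 | 7/128 1/16 1/8 1/4 1/2 1 } = 27/512
g(BRRRRRBBRBR) = { 0 1/32 3/64 13/256 | 27/512 7/128 1/16 1/8 1/4 1/2 1 } = 53/1024
g(BRRRRRBBRBRB) = { 0 1/32 3/64 13/256 53/1024 | 27/512 7/128 1/16 1/8 1/4 1/2 1 } = 107/2048
g(BRRRRRBBRBRBB) = { 0 1/32 3/64 13/256 53/1024 107/2048 | 27/512 7/128 1/16 1/8 1/4 1/2 1 } = 215/4096
g(BRRRRRBBRBRBBR) = { 0 1/32 3/64 13/256 53/1024 107/2048 | 215/4096 27/512 7/128 1/16 1/8 1/4 1/2 1 } = 429/8192
g(BRRRRRBBRBRBBRR) = { 0 1/32 3/64 13/256 53/1024 107/2048 | 429/8192 215/4096 27/512 7/128 1/16 1/8 1/4 1/2 1 } = 857/16384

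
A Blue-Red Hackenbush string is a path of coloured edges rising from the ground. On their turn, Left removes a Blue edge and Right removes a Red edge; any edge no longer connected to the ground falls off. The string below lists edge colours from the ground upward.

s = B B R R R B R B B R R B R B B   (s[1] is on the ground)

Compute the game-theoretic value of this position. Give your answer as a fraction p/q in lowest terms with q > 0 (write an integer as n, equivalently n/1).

9623/8192

edge 1 of 15 (B): { 0 | · } so 1
edge 2 of 15 (B): { 0,1 | · } so 2
edge 3 of 15 (R): { 0,1 | 2 } so 3/2
edge 4 of 15 (R): { 0,1 | 3/2,2 } so 5/4
edge 5 of 15 (R): { 0,1 | 5/4,3/2,2 } so 9/8
edge 6 of 15 (B): { 0,1,9/8 | 5/4,3/2,2 } so 19/16
edge 7 of 15 (R): { 0,1,9/8 | 19/16,5/4,3/2,2 } so 37/32
edge 8 of 15 (B): { 0,1,9/8,37/32 | 19/16,5/4,3/2,2 } so 75/64
edge 9 of 15 (B): { 0,1,9/8,37/32,75/64 | 19/16,5/4,3/2,2 } so 151/128
edge 10 of 15 (R): { 0,1,9/8,37/32,75/64 | 151/128,19/16,5/4,3/2,2 } so 301/256
edge 11 of 15 (R): { 0,1,9/8,37/32,75/64 | 301/256,151/128,19/16,5/4,3/2,2 } so 601/512
edge 12 of 15 (B): { 0,1,9/8,37/32,75/64,601/512 | 301/256,151/128,19/16,5/4,3/2,2 } so 1203/1024
edge 13 of 15 (R): { 0,1,9/8,37/32,75/64,601/512 | 1203/1024,301/256,151/128,19/16,5/4,3/2,2 } so 2405/2048
edge 14 of 15 (B): { 0,1,9/8,37/32,75/64,601/512,2405/2048 | 1203/1024,301/256,151/128,19/16,5/4,3/2,2 } so 4811/4096
edge 15 of 15 (B): { 0,1,9/8,37/32,75/64,601/512,2405/2048,4811/4096 | 1203/1024,301/256,151/128,19/16,5/4,3/2,2 } so 9623/8192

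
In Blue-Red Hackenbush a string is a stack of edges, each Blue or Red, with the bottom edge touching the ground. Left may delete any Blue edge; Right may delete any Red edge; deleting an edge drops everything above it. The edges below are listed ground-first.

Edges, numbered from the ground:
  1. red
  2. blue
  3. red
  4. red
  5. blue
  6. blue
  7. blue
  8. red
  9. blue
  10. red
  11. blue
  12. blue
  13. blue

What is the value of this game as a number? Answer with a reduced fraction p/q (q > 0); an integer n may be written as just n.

-3153/4096

Recurse on prefixes of the 13-edge string red blue red red blue blue blue red blue red blue blue blue:
step 1: add red to get r; options L={  } R={ 0 } — -1
step 2: add blue to get rb; options L={ -1 } R={ 0 } — -1/2
step 3: add red to get rbr; options L={ -1 } R={ -1/2,0 } — -3/4
step 4: add red to get rbrr; options L={ -1 } R={ -3/4,-1/2,0 } — -7/8
step 5: add blue to get rbrrb; options L={ -1,-7/8 } R={ -3/4,-1/2,0 } — -13/16
step 6: add blue to get rbrrbb; options L={ -1,-7/8,-13/16 } R={ -3/4,-1/2,0 } — -25/32
step 7: add blue to get rbrrbbb; options L={ -1,-7/8,-13/16,-25/32 } R={ -3/4,-1/2,0 } — -49/64
step 8: add red to get rbrrbbbr; options L={ -1,-7/8,-13/16,-25/32 } R={ -49/64,-3/4,-1/2,0 } — -99/128
step 9: add blue to get rbrrbbbrb; options L={ -1,-7/8,-13/16,-25/32,-99/128 } R={ -49/64,-3/4,-1/2,0 } — -197/256
step 10: add red to get rbrrbbbrbr; options L={ -1,-7/8,-13/16,-25/32,-99/128 } R={ -197/256,-49/64,-3/4,-1/2,0 } — -395/512
step 11: add blue to get rbrrbbbrbrb; options L={ -1,-7/8,-13/16,-25/32,-99/128,-395/512 } R={ -197/256,-49/64,-3/4,-1/2,0 } — -789/1024
step 12: add blue to get rbrrbbbrbrbb; options L={ -1,-7/8,-13/16,-25/32,-99/128,-395/512,-789/1024 } R={ -197/256,-49/64,-3/4,-1/2,0 } — -1577/2048
step 13: add blue to get rbrrbbbrbrbbb; options L={ -1,-7/8,-13/16,-25/32,-99/128,-395/512,-789/1024,-1577/2048 } R={ -197/256,-49/64,-3/4,-1/2,0 } — -3153/4096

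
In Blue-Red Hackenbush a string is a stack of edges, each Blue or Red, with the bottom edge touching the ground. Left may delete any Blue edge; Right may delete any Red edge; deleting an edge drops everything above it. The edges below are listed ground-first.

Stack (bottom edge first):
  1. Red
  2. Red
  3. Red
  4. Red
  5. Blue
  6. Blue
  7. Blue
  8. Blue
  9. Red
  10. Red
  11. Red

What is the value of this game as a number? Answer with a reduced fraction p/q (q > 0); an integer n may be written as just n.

Build v(s[:k]) for k = 1..11, string s = Red Red Red Red Blue Blue Blue Blue Red Red Red.
edge 1 of 11 (Red): { none | 0 } → -1
edge 2 of 11 (Red): { none | -1 0 } → -2
edge 3 of 11 (Red): { none | -2 -1 0 } → -3
edge 4 of 11 (Red): { none | -3 -2 -1 0 } → -4
edge 5 of 11 (Blue): { -4 | -3 -2 -1 0 } → -7/2
edge 6 of 11 (Blue): { -4 -7/2 | -3 -2 -1 0 } → -13/4
edge 7 of 11 (Blue): { -4 -7/2 -13/4 | -3 -2 -1 0 } → -25/8
edge 8 of 11 (Blue): { -4 -7/2 -13/4 -25/8 | -3 -2 -1 0 } → -49/16
edge 9 of 11 (Red): { -4 -7/2 -13/4 -25/8 | -49/16 -3 -2 -1 0 } → -99/32
edge 10 of 11 (Red): { -4 -7/2 -13/4 -25/8 | -99/32 -49/16 -3 -2 -1 0 } → -199/64
edge 11 of 11 (Red): { -4 -7/2 -13/4 -25/8 | -199/64 -99/32 -49/16 -3 -2 -1 0 } → -399/128

-399/128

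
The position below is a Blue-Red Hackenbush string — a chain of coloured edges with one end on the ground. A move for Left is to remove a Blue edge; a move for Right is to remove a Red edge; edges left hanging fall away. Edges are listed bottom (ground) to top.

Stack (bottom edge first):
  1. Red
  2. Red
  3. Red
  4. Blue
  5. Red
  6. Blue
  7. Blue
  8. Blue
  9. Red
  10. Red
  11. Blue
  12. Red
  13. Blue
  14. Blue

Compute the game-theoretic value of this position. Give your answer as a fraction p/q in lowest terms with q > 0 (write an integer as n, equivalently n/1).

Prefix values for Red Red Red Blue Red Blue Blue Blue Red Red Blue Red Blue Blue via {L|R} + simplicity:
R: Left { none }, Right { 0 } -> simplest -1
RR: Left { none }, Right { -1, 0 } -> simplest -2
RRR: Left { none }, Right { -2, -1, 0 } -> simplest -3
RRRB: Left { -3 }, Right { -2, -1, 0 } -> simplest -5/2
RRRBR: Left { -3 }, Right { -5/2, -2, -1, 0 } -> simplest -11/4
RRRBRB: Left { -3, -11/4 }, Right { -5/2, -2, -1, 0 } -> simplest -21/8
RRRBRBB: Left { -3, -11/4, -21/8 }, Right { -5/2, -2, -1, 0 } -> simplest -41/16
RRRBRBBB: Left { -3, -11/4, -21/8, -41/16 }, Right { -5/2, -2, -1, 0 } -> simplest -81/32
RRRBRBBBR: Left { -3, -11/4, -21/8, -41/16 }, Right { -81/32, -5/2, -2, -1, 0 } -> simplest -163/64
RRRBRBBBRR: Left { -3, -11/4, -21/8, -41/16 }, Right { -163/64, -81/32, -5/2, -2, -1, 0 } -> simplest -327/128
RRRBRBBBRRB: Left { -3, -11/4, -21/8, -41/16, -327/128 }, Right { -163/64, -81/32, -5/2, -2, -1, 0 } -> simplest -653/256
RRRBRBBBRRBR: Left { -3, -11/4, -21/8, -41/16, -327/128 }, Right { -653/256, -163/64, -81/32, -5/2, -2, -1, 0 } -> simplest -1307/512
RRRBRBBBRRBRB: Left { -3, -11/4, -21/8, -41/16, -327/128, -1307/512 }, Right { -653/256, -163/64, -81/32, -5/2, -2, -1, 0 } -> simplest -2613/1024
RRRBRBBBRRBRBB: Left { -3, -11/4, -21/8, -41/16, -327/128, -1307/512, -2613/1024 }, Right { -653/256, -163/64, -81/32, -5/2, -2, -1, 0 } -> simplest -5225/2048

-5225/2048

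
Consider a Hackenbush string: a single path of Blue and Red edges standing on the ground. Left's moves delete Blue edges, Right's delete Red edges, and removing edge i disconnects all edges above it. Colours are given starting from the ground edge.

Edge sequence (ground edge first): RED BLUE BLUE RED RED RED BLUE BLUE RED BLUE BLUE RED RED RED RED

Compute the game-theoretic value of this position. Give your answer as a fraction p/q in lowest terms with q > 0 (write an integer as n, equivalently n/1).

Build value(s[:k]) for k = 1..15, string s = RED BLUE BLUE RED RED RED BLUE BLUE RED BLUE BLUE RED RED RED RED.
1 of 15 · R · max L −∞ · min R 0 so -1
2 of 15 · RB · max L -1 · min R 0 so -1/2
3 of 15 · RBB · max L -1/2 · min R 0 so -1/4
4 of 15 · RBBR · max L -1/2 · min R -1/4 so -3/8
5 of 15 · RBBRR · max L -1/2 · min R -3/8 so -7/16
6 of 15 · RBBRRR · max L -1/2 · min R -7/16 so -15/32
7 of 15 · RBBRRRB · max L -15/32 · min R -7/16 so -29/64
8 of 15 · RBBRRRBB · max L -29/64 · min R -7/16 so -57/128
9 of 15 · RBBRRRBBR · max L -29/64 · min R -57/128 so -115/256
10 of 15 · RBBRRRBBRB · max L -115/256 · min R -57/128 so -229/512
11 of 15 · RBBRRRBBRBB · max L -229/512 · min R -57/128 so -457/1024
12 of 15 · RBBRRRBBRBBR · max L -229/512 · min R -457/1024 so -915/2048
13 of 15 · RBBRRRBBRBBRR · max L -229/512 · min R -915/2048 so -1831/4096
14 of 15 · RBBRRRBBRBBRRR · max L -229/512 · min R -1831/4096 so -3663/8192
15 of 15 · RBBRRRBBRBBRRRR · max L -229/512 · min R -3663/8192 so -7327/16384

-7327/16384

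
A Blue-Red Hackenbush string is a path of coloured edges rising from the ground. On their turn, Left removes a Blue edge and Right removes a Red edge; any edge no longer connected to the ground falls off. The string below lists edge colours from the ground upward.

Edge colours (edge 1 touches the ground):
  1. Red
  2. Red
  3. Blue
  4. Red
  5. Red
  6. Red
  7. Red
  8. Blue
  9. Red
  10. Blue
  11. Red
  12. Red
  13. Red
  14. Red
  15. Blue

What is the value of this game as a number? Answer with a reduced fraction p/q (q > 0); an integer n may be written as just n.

-16061/8192

Prefix values for Red Red Blue Red Red Red Red Blue Red Blue Red Red Red Red Blue via {L|R} + simplicity:
step 1: add Red to get R; options L={ (no moves) } R={ 0 } -> -1
step 2: add Red to get RR; options L={ (no moves) } R={ -1 0 } -> -2
step 3: add Blue to get RRB; options L={ -2 } R={ -1 0 } -> -3/2
step 4: add Red to get RRBR; options L={ -2 } R={ -3/2 -1 0 } -> -7/4
step 5: add Red to get RRBRR; options L={ -2 } R={ -7/4 -3/2 -1 0 } -> -15/8
step 6: add Red to get RRBRRR; options L={ -2 } R={ -15/8 -7/4 -3/2 -1 0 } -> -31/16
step 7: add Red to get RRBRRRR; options L={ -2 } R={ -31/16 -15/8 -7/4 -3/2 -1 0 } -> -63/32
step 8: add Blue to get RRBRRRRB; options L={ -2 -63/32 } R={ -31/16 -15/8 -7/4 -3/2 -1 0 } -> -125/64
step 9: add Red to get RRBRRRRBR; options L={ -2 -63/32 } R={ -125/64 -31/16 -15/8 -7/4 -3/2 -1 0 } -> -251/128
step 10: add Blue to get RRBRRRRBRB; options L={ -2 -63/32 -251/128 } R={ -125/64 -31/16 -15/8 -7/4 -3/2 -1 0 } -> -501/256
step 11: add Red to get RRBRRRRBRBR; options L={ -2 -63/32 -251/128 } R={ -501/256 -125/64 -31/16 -15/8 -7/4 -3/2 -1 0 } -> -1003/512
step 12: add Red to get RRBRRRRBRBRR; options L={ -2 -63/32 -251/128 } R={ -1003/512 -501/256 -125/64 -31/16 -15/8 -7/4 -3/2 -1 0 } -> -2007/1024
step 13: add Red to get RRBRRRRBRBRRR; options L={ -2 -63/32 -251/128 } R={ -2007/1024 -1003/512 -501/256 -125/64 -31/16 -15/8 -7/4 -3/2 -1 0 } -> -4015/2048
step 14: add Red to get RRBRRRRBRBRRRR; options L={ -2 -63/32 -251/128 } R={ -4015/2048 -2007/1024 -1003/512 -501/256 -125/64 -31/16 -15/8 -7/4 -3/2 -1 0 } -> -8031/4096
step 15: add Blue to get RRBRRRRBRBRRRRB; options L={ -2 -63/32 -251/128 -8031/4096 } R={ -4015/2048 -2007/1024 -1003/512 -501/256 -125/64 -31/16 -15/8 -7/4 -3/2 -1 0 } -> -16061/8192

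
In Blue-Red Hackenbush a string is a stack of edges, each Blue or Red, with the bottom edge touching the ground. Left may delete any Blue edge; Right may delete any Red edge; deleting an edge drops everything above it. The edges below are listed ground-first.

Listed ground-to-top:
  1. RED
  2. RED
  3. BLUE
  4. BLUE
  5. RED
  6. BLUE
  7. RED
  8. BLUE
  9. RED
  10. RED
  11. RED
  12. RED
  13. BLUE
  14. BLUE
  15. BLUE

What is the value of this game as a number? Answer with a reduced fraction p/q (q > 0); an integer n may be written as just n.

-10993/8192

Build v(s[:k]) for k = 1..15, string s = RED RED BLUE BLUE RED BLUE RED BLUE RED RED RED RED BLUE BLUE BLUE.
v(R) = { ∅ | 0 } so -1
v(RR) = { ∅ | -1 0 } so -2
v(RRB) = { -2 | -1 0 } so -3/2
v(RRBB) = { -2 -3/2 | -1 0 } so -5/4
v(RRBBR) = { -2 -3/2 | -5/4 -1 0 } so -11/8
v(RRBBRB) = { -2 -3/2 -11/8 | -5/4 -1 0 } so -21/16
v(RRBBRBR) = { -2 -3/2 -11/8 | -21/16 -5/4 -1 0 } so -43/32
v(RRBBRBRB) = { -2 -3/2 -11/8 -43/32 | -21/16 -5/4 -1 0 } so -85/64
v(RRBBRBRBR) = { -2 -3/2 -11/8 -43/32 | -85/64 -21/16 -5/4 -1 0 } so -171/128
v(RRBBRBRBRR) = { -2 -3/2 -11/8 -43/32 | -171/128 -85/64 -21/16 -5/4 -1 0 } so -343/256
v(RRBBRBRBRRR) = { -2 -3/2 -11/8 -43/32 | -343/256 -171/128 -85/64 -21/16 -5/4 -1 0 } so -687/512
v(RRBBRBRBRRRR) = { -2 -3/2 -11/8 -43/32 | -687/512 -343/256 -171/128 -85/64 -21/16 -5/4 -1 0 } so -1375/1024
v(RRBBRBRBRRRRB) = { -2 -3/2 -11/8 -43/32 -1375/1024 | -687/512 -343/256 -171/128 -85/64 -21/16 -5/4 -1 0 } so -2749/2048
v(RRBBRBRBRRRRBB) = { -2 -3/2 -11/8 -43/32 -1375/1024 -2749/2048 | -687/512 -343/256 -171/128 -85/64 -21/16 -5/4 -1 0 } so -5497/4096
v(RRBBRBRBRRRRBBB) = { -2 -3/2 -11/8 -43/32 -1375/1024 -2749/2048 -5497/4096 | -687/512 -343/256 -171/128 -85/64 -21/16 -5/4 -1 0 } so -10993/8192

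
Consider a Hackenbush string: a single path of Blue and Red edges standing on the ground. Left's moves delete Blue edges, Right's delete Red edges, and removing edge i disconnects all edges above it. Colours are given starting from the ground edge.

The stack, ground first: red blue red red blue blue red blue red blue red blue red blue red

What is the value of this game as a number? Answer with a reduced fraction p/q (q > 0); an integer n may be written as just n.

-12971/16384

Recurse on prefixes of the 15-edge string red blue red red blue blue red blue red blue red blue red blue red:
val_1 [r]  L=[∅]  R=[0]  gives -1
val_2 [rb]  L=[-1]  R=[0]  gives -1/2
val_3 [rbr]  L=[-1]  R=[-1/2, 0]  gives -3/4
val_4 [rbrr]  L=[-1]  R=[-3/4, -1/2, 0]  gives -7/8
val_5 [rbrrb]  L=[-1, -7/8]  R=[-3/4, -1/2, 0]  gives -13/16
val_6 [rbrrbb]  L=[-1, -7/8, -13/16]  R=[-3/4, -1/2, 0]  gives -25/32
val_7 [rbrrbbr]  L=[-1, -7/8, -13/16]  R=[-25/32, -3/4, -1/2, 0]  gives -51/64
val_8 [rbrrbbrb]  L=[-1, -7/8, -13/16, -51/64]  R=[-25/32, -3/4, -1/2, 0]  gives -101/128
val_9 [rbrrbbrbr]  L=[-1, -7/8, -13/16, -51/64]  R=[-101/128, -25/32, -3/4, -1/2, 0]  gives -203/256
val_10 [rbrrbbrbrb]  L=[-1, -7/8, -13/16, -51/64, -203/256]  R=[-101/128, -25/32, -3/4, -1/2, 0]  gives -405/512
val_11 [rbrrbbrbrbr]  L=[-1, -7/8, -13/16, -51/64, -203/256]  R=[-405/512, -101/128, -25/32, -3/4, -1/2, 0]  gives -811/1024
val_12 [rbrrbbrbrbrb]  L=[-1, -7/8, -13/16, -51/64, -203/256, -811/1024]  R=[-405/512, -101/128, -25/32, -3/4, -1/2, 0]  gives -1621/2048
val_13 [rbrrbbrbrbrbr]  L=[-1, -7/8, -13/16, -51/64, -203/256, -811/1024]  R=[-1621/2048, -405/512, -101/128, -25/32, -3/4, -1/2, 0]  gives -3243/4096
val_14 [rbrrbbrbrbrbrb]  L=[-1, -7/8, -13/16, -51/64, -203/256, -811/1024, -3243/4096]  R=[-1621/2048, -405/512, -101/128, -25/32, -3/4, -1/2, 0]  gives -6485/8192
val_15 [rbrrbbrbrbrbrbr]  L=[-1, -7/8, -13/16, -51/64, -203/256, -811/1024, -3243/4096]  R=[-6485/8192, -1621/2048, -405/512, -101/128, -25/32, -3/4, -1/2, 0]  gives -12971/16384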